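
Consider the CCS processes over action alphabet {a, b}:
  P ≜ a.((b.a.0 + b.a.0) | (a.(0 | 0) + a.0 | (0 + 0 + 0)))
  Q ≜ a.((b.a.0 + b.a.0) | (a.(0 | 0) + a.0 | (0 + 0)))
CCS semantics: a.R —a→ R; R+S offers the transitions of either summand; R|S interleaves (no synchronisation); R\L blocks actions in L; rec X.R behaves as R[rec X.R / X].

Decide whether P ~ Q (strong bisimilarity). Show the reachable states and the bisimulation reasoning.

LTS(P): 10 reachable states
  u0 = a.((b.a.0 + b.a.0) | (a.(0 | 0) + a.0 | (0 + 0 + 0))) has moves =a=> u1
  u1 = (b.a.0 + b.a.0) | (a.(0 | 0) + a.0 | (0 + 0 + 0)) has moves =a=> u2, =a=> u3, =b=> u4
  u2 = (b.a.0 + b.a.0) | (0 | (0 + 0 + 0)) has moves =b=> u5
  u3 = (b.a.0 + b.a.0) | (0 | 0) has moves =b=> u6
  u4 = a.0 | (a.(0 | 0) + a.0 | (0 + 0 + 0)) has moves =a=> u5, =a=> u6, =a=> u7
  u5 = a.0 | (0 | (0 + 0 + 0)) has moves =a=> u8
  u6 = a.0 | (0 | 0) has moves =a=> u9
  u7 = 0 | (a.(0 | 0) + a.0 | (0 + 0 + 0)) has moves =a=> u8, =a=> u9
  u8 = 0 | (0 | (0 + 0 + 0)) has moves stopped
  u9 = 0 | (0 | 0) has moves stopped
LTS(Q): 10 reachable states
  v0 = a.((b.a.0 + b.a.0) | (a.(0 | 0) + a.0 | (0 + 0))) has moves =a=> v1
  v1 = (b.a.0 + b.a.0) | (a.(0 | 0) + a.0 | (0 + 0)) has moves =a=> v2, =a=> v3, =b=> v4
  v2 = (b.a.0 + b.a.0) | (0 | (0 + 0)) has moves =b=> v5
  v3 = (b.a.0 + b.a.0) | (0 | 0) has moves =b=> v6
  v4 = a.0 | (a.(0 | 0) + a.0 | (0 + 0)) has moves =a=> v5, =a=> v6, =a=> v7
  v5 = a.0 | (0 | (0 + 0)) has moves =a=> v8
  v6 = a.0 | (0 | 0) has moves =a=> v9
  v7 = 0 | (a.(0 | 0) + a.0 | (0 + 0)) has moves =a=> v8, =a=> v9
  v8 = 0 | (0 | (0 + 0)) has moves stopped
  v9 = 0 | (0 | 0) has moves stopped
Bisimilarity quotient blocks:
  B0 = {u0, v0}
  B1 = {u1, v1}
  B2 = {u2, u3, v2, v3}
  B3 = {u5, u6, u7, v5, v6, v7}
  B4 = {u8, u9, v8, v9}
  B5 = {u4, v4}
u0 ∈ B0, v0 ∈ B0 → same block

bisimilar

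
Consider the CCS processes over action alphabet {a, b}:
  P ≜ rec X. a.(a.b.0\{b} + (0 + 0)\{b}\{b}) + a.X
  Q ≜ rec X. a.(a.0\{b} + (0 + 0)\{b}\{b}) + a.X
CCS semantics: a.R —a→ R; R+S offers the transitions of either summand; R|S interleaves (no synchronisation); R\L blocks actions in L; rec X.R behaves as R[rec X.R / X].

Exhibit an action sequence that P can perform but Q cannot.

LTS(P): 4 reachable states
  u0 = rec X. a.(a.b.0\{b} + (0 + 0)\{b}\{b}) + a.X | —a→ u0, —a→ u1
  u1 = a.b.0\{b} + (0 + 0)\{b}\{b} | —a→ u2
  u2 = b.0\{b} | —b→ u3
  u3 = 0\{b} | ·
LTS(Q): 3 reachable states
  v0 = rec X. a.(a.0\{b} + (0 + 0)\{b}\{b}) + a.X | —a→ v0, —a→ v1
  v1 = a.0\{b} + (0 + 0)\{b}\{b} | —a→ v2
  v2 = 0\{b} | ·
Trace ⟨aab⟩ through P, begin at {u0}:
  step 1 (a): {u0, u1}
  step 2 (a): {u0, u1, u2}
  step 3 (b): {u3}
  ✓ P
Trace ⟨aab⟩ through Q, begin at {v0}:
  step 1 (a): {v0, v1}
  step 2 (a): {v0, v1, v2}
  step 3 (b): ∅  — Q cannot continue

aab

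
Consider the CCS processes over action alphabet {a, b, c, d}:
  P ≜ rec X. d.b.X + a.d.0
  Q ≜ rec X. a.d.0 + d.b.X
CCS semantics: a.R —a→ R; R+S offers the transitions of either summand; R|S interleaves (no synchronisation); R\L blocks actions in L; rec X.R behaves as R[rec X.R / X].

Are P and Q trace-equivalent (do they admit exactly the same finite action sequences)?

P's transition system — 4 states:
  s0 = rec X. d.b.X + a.d.0 :: ··a··> s1, ··d··> s2
  s1 = d.0 :: ··d··> s3
  s2 = b.(rec X. d.b.X + a.d.0) :: ··b··> s0
  s3 = 0 :: stopped
Q's transition system — 4 states:
  t0 = rec X. a.d.0 + d.b.X :: ··a··> t1, ··d··> t2
  t1 = d.0 :: ··d··> t3
  t2 = b.(rec X. a.d.0 + d.b.X) :: ··b··> t0
  t3 = 0 :: stopped
Bisimilarity quotient blocks:
  B0 = {s0, t0}
  B1 = {s2, t2}
  B2 = {s1, t1}
  B3 = {s3, t3}
s0 ∈ B0, t0 ∈ B0 → same block
Bisimilar ⇒ trace-equivalent.

trace-equivalent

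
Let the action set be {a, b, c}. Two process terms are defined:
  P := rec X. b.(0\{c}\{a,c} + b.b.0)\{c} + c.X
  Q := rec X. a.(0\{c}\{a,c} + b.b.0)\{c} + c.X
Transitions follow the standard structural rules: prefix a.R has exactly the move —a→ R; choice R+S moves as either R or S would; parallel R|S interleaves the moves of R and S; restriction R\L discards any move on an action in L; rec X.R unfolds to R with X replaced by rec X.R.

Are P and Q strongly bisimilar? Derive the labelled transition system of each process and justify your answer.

Reachable graph of P (4 states):
  u0 = rec X. b.(0\{c}\{a,c} + b.b.0)\{c} + c.X ⊢ -b-> u1, -c-> u0
  u1 = (0\{c}\{a,c} + b.b.0)\{c} ⊢ -b-> u2
  u2 = (b.0)\{c} ⊢ -b-> u3
  u3 = 0\{c} ⊢ stopped
Reachable graph of Q (4 states):
  v0 = rec X. a.(0\{c}\{a,c} + b.b.0)\{c} + c.X ⊢ -a-> v1, -c-> v0
  v1 = (0\{c}\{a,c} + b.b.0)\{c} ⊢ -b-> v2
  v2 = (b.0)\{c} ⊢ -b-> v3
  v3 = 0\{c} ⊢ stopped
Coarsest stable partition (strong bisimilarity classes):
  B0 = {u0}
  B1 = {u1, v1}
  B2 = {u2, v2}
  B3 = {u3, v3}
  B4 = {v0}
u0 ∈ B0, v0 ∈ B4 → different blocks

P ≁ Q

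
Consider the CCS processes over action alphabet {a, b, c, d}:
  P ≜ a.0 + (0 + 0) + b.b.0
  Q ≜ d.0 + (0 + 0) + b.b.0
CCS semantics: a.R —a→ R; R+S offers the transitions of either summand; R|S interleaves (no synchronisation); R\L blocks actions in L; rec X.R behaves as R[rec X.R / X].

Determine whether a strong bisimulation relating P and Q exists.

Reachable graph of P (3 states):
  s0 = a.0 + (0 + 0) + b.b.0 | -a-> s1, -b-> s2
  s1 = 0 | (no moves)
  s2 = b.0 | -b-> s1
Reachable graph of Q (3 states):
  t0 = d.0 + (0 + 0) + b.b.0 | -b-> t1, -d-> t2
  t1 = b.0 | -b-> t2
  t2 = 0 | (no moves)
Coarsest stable partition (strong bisimilarity classes):
  B0 = {s0}
  B1 = {s1, t2}
  B2 = {s2, t1}
  B3 = {t0}
s0 ∈ B0, t0 ∈ B3 → different blocks

not bisimilar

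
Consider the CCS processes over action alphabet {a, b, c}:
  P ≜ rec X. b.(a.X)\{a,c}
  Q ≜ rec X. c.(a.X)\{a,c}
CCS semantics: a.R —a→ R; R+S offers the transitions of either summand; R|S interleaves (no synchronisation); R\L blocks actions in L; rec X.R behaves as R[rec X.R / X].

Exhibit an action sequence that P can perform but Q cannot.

b

LTS(P): 2 reachable states
  m0 = rec X. b.(a.X)\{a,c} → --b--▸ m1
  m1 = (a.(rec X. b.(a.X)\{a,c}))\{a,c} → ∅
LTS(Q): 2 reachable states
  n0 = rec X. c.(a.X)\{a,c} → --c--▸ n1
  n1 = (a.(rec X. c.(a.X)\{a,c}))\{a,c} → ∅
Run σ = ⟨b⟩ on P: start {m0}
  [1] b ⇒ {m1}
  P completes σ.
Run σ = ⟨b⟩ on Q: start {n0}
  [1] b ⇒ ∅  — Q cannot continue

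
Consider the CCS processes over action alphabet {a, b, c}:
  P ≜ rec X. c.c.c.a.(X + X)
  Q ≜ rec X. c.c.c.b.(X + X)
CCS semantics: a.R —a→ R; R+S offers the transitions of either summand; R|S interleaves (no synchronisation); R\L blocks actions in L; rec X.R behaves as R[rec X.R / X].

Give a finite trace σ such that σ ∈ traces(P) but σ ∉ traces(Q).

P's transition system — 5 states:
  p0 = rec X. c.c.c.a.(X + X) → -c-> p1
  p1 = c.c.a.((rec X. c.c.c.a.(X + X)) + (rec X. c.c.c.a.(X + X))) → -c-> p2
  p2 = c.a.((rec X. c.c.c.a.(X + X)) + (rec X. c.c.c.a.(X + X))) → -c-> p3
  p3 = a.((rec X. c.c.c.a.(X + X)) + (rec X. c.c.c.a.(X + X))) → -a-> p4
  p4 = (rec X. c.c.c.a.(X + X)) + (rec X. c.c.c.a.(X + X)) → -c-> p1
Q's transition system — 5 states:
  q0 = rec X. c.c.c.b.(X + X) → -c-> q1
  q1 = c.c.b.((rec X. c.c.c.b.(X + X)) + (rec X. c.c.c.b.(X + X))) → -c-> q2
  q2 = c.b.((rec X. c.c.c.b.(X + X)) + (rec X. c.c.c.b.(X + X))) → -c-> q3
  q3 = b.((rec X. c.c.c.b.(X + X)) + (rec X. c.c.c.b.(X + X))) → -b-> q4
  q4 = (rec X. c.c.c.b.(X + X)) + (rec X. c.c.c.b.(X + X)) → -c-> q1
Trace ⟨ccca⟩ through P, begin at {p0}:
  after c @ step 1: {p1}
  after c @ step 2: {p2}
  after c @ step 3: {p3}
  after a @ step 4: {p4}
  ✓ P
Trace ⟨ccca⟩ through Q, begin at {q0}:
  after c @ step 1: {q1}
  after c @ step 2: {q2}
  after c @ step 3: {q3}
  after a @ step 4: ∅  — Q cannot continue

ccca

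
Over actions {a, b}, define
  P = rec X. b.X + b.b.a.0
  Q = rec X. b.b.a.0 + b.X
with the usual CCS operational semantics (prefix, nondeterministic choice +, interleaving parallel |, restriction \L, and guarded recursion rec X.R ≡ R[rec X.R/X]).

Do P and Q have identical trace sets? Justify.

P's transition system — 4 states:
  s0 = rec X. b.X + b.b.a.0 | ··b··> s0, ··b··> s1
  s1 = b.a.0 | ··b··> s2
  s2 = a.0 | ··a··> s3
  s3 = 0 | (no moves)
Q's transition system — 4 states:
  t0 = rec X. b.b.a.0 + b.X | ··b··> t0, ··b··> t1
  t1 = b.a.0 | ··b··> t2
  t2 = a.0 | ··a··> t3
  t3 = 0 | (no moves)
Partition-refinement fixed point:
  B0 = {s0, t0}
  B1 = {s1, t1}
  B2 = {s2, t2}
  B3 = {s3, t3}
s0 ∈ B0, t0 ∈ B0 → same block
Bisimilar ⇒ trace-equivalent.

YES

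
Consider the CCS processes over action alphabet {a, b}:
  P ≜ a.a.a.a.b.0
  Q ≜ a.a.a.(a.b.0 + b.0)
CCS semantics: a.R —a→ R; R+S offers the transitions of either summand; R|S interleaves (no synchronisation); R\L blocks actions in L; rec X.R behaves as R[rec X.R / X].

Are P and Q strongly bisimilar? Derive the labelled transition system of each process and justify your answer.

LTS(P): 6 reachable states
  m0 = a.a.a.a.b.0 | ··a··> m1
  m1 = a.a.a.b.0 | ··a··> m2
  m2 = a.a.b.0 | ··a··> m3
  m3 = a.b.0 | ··a··> m4
  m4 = b.0 | ··b··> m5
  m5 = 0 | deadlocked
LTS(Q): 6 reachable states
  n0 = a.a.a.(a.b.0 + b.0) | ··a··> n1
  n1 = a.a.(a.b.0 + b.0) | ··a··> n2
  n2 = a.(a.b.0 + b.0) | ··a··> n3
  n3 = a.b.0 + b.0 | ··a··> n4, ··b··> n5
  n4 = b.0 | ··b··> n5
  n5 = 0 | deadlocked
Coarsest stable partition (strong bisimilarity classes):
  B0 = {m0}
  B1 = {m1}
  B2 = {m2}
  B3 = {m3}
  B4 = {m4, n4}
  B5 = {m5, n5}
  B6 = {n0}
  B7 = {n1}
  B8 = {n2}
  B9 = {n3}
m0 ∈ B0, n0 ∈ B6 → different blocks

not bisimilar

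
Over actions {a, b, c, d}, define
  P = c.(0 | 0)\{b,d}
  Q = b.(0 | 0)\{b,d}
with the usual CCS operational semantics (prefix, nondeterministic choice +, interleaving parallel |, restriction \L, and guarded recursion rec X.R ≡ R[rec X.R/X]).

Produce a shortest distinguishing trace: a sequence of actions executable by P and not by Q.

P's transition system — 2 states:
  p0 = c.(0 | 0)\{b,d} ⊢ -c-> p1
  p1 = (0 | 0)\{b,d} ⊢ stopped
Q's transition system — 2 states:
  q0 = b.(0 | 0)\{b,d} ⊢ -b-> q1
  q1 = (0 | 0)\{b,d} ⊢ stopped
Trace ⟨c⟩ through P, begin at {p0}:
  [1] c ⇒ {p1}
  ✓ P
Trace ⟨c⟩ through Q, begin at {q0}:
  [1] c ⇒ ∅  — Q cannot continue

c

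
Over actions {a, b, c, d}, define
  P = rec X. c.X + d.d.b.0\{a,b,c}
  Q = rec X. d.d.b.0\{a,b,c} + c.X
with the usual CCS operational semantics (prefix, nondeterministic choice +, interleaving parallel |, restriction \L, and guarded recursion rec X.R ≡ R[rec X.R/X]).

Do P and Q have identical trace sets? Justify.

YES

Reachable graph of P (4 states):
  p0 = rec X. c.X + d.d.b.0\{a,b,c} | =c=> p0, =d=> p1
  p1 = d.b.0\{a,b,c} | =d=> p2
  p2 = b.0\{a,b,c} | =b=> p3
  p3 = 0\{a,b,c} | (no moves)
Reachable graph of Q (4 states):
  q0 = rec X. d.d.b.0\{a,b,c} + c.X | =c=> q0, =d=> q1
  q1 = d.b.0\{a,b,c} | =d=> q2
  q2 = b.0\{a,b,c} | =b=> q3
  q3 = 0\{a,b,c} | (no moves)
Coarsest stable partition (strong bisimilarity classes):
  B0 = {p0, q0}
  B1 = {p1, q1}
  B2 = {p2, q2}
  B3 = {p3, q3}
p0 ∈ B0, q0 ∈ B0 → same block
Bisimilar ⇒ trace-equivalent.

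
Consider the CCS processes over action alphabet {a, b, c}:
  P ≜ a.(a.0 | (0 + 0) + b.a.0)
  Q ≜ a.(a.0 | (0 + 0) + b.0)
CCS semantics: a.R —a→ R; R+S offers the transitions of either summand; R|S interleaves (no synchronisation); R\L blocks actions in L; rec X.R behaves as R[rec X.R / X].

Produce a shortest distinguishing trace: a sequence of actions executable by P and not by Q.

aba

Reachable graph of P (5 states):
  p0 = a.(a.0 | (0 + 0) + b.a.0) ⊢ —a→ p1
  p1 = a.0 | (0 + 0) + b.a.0 ⊢ —a→ p2, —b→ p3
  p2 = 0 | (0 + 0) ⊢ ·
  p3 = a.0 ⊢ —a→ p4
  p4 = 0 ⊢ ·
Reachable graph of Q (4 states):
  q0 = a.(a.0 | (0 + 0) + b.0) ⊢ —a→ q1
  q1 = a.0 | (0 + 0) + b.0 ⊢ —a→ q2, —b→ q3
  q2 = 0 | (0 + 0) ⊢ ·
  q3 = 0 ⊢ ·
Executing aba from P (initial set {p0}):
  [1] a ⇒ {p1}
  [2] b ⇒ {p3}
  [3] a ⇒ {p4}
  P completes σ.
Executing aba from Q (initial set {q0}):
  [1] a ⇒ {q1}
  [2] b ⇒ {q3}
  [3] a ⇒ ∅ (Q stuck)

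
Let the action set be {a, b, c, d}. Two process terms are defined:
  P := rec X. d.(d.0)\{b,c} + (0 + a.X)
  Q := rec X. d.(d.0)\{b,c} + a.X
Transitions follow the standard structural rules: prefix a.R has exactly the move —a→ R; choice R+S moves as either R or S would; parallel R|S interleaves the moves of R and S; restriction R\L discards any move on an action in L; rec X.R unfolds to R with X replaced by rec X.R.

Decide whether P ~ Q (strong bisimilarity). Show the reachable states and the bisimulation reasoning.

YES

P's transition system — 3 states:
  p0 = rec X. d.(d.0)\{b,c} + (0 + a.X) :: ··a··> p0, ··d··> p1
  p1 = (d.0)\{b,c} :: ··d··> p2
  p2 = 0\{b,c} :: ∅
Q's transition system — 3 states:
  q0 = rec X. d.(d.0)\{b,c} + a.X :: ··a··> q0, ··d··> q1
  q1 = (d.0)\{b,c} :: ··d··> q2
  q2 = 0\{b,c} :: ∅
Bisimilarity quotient blocks:
  B0 = {p0, q0}
  B1 = {p1, q1}
  B2 = {p2, q2}
p0 ∈ B0, q0 ∈ B0 → same block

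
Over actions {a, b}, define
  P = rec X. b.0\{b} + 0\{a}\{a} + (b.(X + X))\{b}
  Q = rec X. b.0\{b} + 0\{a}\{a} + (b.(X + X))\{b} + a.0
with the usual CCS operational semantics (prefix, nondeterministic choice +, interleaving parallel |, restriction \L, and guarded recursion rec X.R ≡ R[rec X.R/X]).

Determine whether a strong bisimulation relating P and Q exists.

Reachable graph of P (2 states):
  p0 = rec X. b.0\{b} + 0\{a}\{a} + (b.(X + X))\{b} → ··b··> p1
  p1 = 0\{b} → ∅
Reachable graph of Q (3 states):
  q0 = rec X. b.0\{b} + 0\{a}\{a} + (b.(X + X))\{b} + a.0 → ··a··> q1, ··b··> q2
  q1 = 0 → ∅
  q2 = 0\{b} → ∅
Coarsest stable partition (strong bisimilarity classes):
  B0 = {p0}
  B1 = {p1, q1, q2}
  B2 = {q0}
p0 ∈ B0, q0 ∈ B2 → different blocks

P ≁ Q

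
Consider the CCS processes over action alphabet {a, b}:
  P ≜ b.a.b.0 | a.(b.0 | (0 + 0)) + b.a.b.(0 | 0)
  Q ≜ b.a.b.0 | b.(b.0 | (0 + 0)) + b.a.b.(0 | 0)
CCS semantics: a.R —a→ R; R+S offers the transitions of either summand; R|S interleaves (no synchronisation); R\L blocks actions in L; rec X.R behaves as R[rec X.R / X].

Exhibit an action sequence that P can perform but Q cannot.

P's transition system — 15 states:
  p0 = b.a.b.0 | a.(b.0 | (0 + 0)) + b.a.b.(0 | 0) | --a--▸ p1, --b--▸ p2, --b--▸ p3
  p1 = b.a.b.0 | (b.0 | (0 + 0)) | --b--▸ p4, --b--▸ p5
  p2 = a.b.(0 | 0) | --a--▸ p6
  p3 = a.b.0 | a.(b.0 | (0 + 0)) | --a--▸ p4, --a--▸ p7
  p4 = a.b.0 | (b.0 | (0 + 0)) | --a--▸ p8, --b--▸ p9
  p5 = b.a.b.0 | (0 | (0 + 0)) | --b--▸ p9
  p6 = b.(0 | 0) | --b--▸ p10
  p7 = b.0 | a.(b.0 | (0 + 0)) | --a--▸ p8, --b--▸ p11
  p8 = b.0 | (b.0 | (0 + 0)) | --b--▸ p12, --b--▸ p13
  p9 = a.b.0 | (0 | (0 + 0)) | --a--▸ p13
  p10 = 0 | 0 | ·
  p11 = 0 | a.(b.0 | (0 + 0)) | --a--▸ p12
  p12 = 0 | (b.0 | (0 + 0)) | --b--▸ p14
  p13 = b.0 | (0 | (0 + 0)) | --b--▸ p14
  p14 = 0 | (0 | (0 + 0)) | ·
Q's transition system — 15 states:
  q0 = b.a.b.0 | b.(b.0 | (0 + 0)) + b.a.b.(0 | 0) | --b--▸ q1, --b--▸ q2, --b--▸ q3
  q1 = a.b.(0 | 0) | --a--▸ q4
  q2 = a.b.0 | b.(b.0 | (0 + 0)) | --a--▸ q5, --b--▸ q6
  q3 = b.a.b.0 | (b.0 | (0 + 0)) | --b--▸ q6, --b--▸ q7
  q4 = b.(0 | 0) | --b--▸ q8
  q5 = b.0 | b.(b.0 | (0 + 0)) | --b--▸ q10, --b--▸ q9
  q6 = a.b.0 | (b.0 | (0 + 0)) | --a--▸ q10, --b--▸ q11
  q7 = b.a.b.0 | (0 | (0 + 0)) | --b--▸ q11
  q8 = 0 | 0 | ·
  q9 = 0 | b.(b.0 | (0 + 0)) | --b--▸ q12
  q10 = b.0 | (b.0 | (0 + 0)) | --b--▸ q12, --b--▸ q13
  q11 = a.b.0 | (0 | (0 + 0)) | --a--▸ q13
  q12 = 0 | (b.0 | (0 + 0)) | --b--▸ q14
  q13 = b.0 | (0 | (0 + 0)) | --b--▸ q14
  q14 = 0 | (0 | (0 + 0)) | ·
Executing a from P (initial set {p0}):
  [1] a ⇒ {p1}
  ✓ P
Executing a from Q (initial set {q0}):
  [1] a ⇒ ∅  — Q cannot continue

a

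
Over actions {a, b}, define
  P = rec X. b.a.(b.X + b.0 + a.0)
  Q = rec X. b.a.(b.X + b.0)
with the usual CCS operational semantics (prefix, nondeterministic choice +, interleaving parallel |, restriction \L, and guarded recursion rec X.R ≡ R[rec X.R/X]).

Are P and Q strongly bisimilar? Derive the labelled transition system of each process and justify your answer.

LTS(P): 4 reachable states
  p0 = rec X. b.a.(b.X + b.0 + a.0) :: —b→ p1
  p1 = a.(b.(rec X. b.a.(b.X + b.0 + a.0)) + b.0 + a.0) :: —a→ p2
  p2 = b.(rec X. b.a.(b.X + b.0 + a.0)) + b.0 + a.0 :: —a→ p3, —b→ p0, —b→ p3
  p3 = 0 :: ∅
LTS(Q): 4 reachable states
  q0 = rec X. b.a.(b.X + b.0) :: —b→ q1
  q1 = a.(b.(rec X. b.a.(b.X + b.0)) + b.0) :: —a→ q2
  q2 = b.(rec X. b.a.(b.X + b.0)) + b.0 :: —b→ q0, —b→ q3
  q3 = 0 :: ∅
Coarsest stable partition (strong bisimilarity classes):
  B0 = {p0}
  B1 = {p1}
  B2 = {p2}
  B3 = {p3, q3}
  B4 = {q0}
  B5 = {q1}
  B6 = {q2}
p0 ∈ B0, q0 ∈ B4 → different blocks

P ≁ Q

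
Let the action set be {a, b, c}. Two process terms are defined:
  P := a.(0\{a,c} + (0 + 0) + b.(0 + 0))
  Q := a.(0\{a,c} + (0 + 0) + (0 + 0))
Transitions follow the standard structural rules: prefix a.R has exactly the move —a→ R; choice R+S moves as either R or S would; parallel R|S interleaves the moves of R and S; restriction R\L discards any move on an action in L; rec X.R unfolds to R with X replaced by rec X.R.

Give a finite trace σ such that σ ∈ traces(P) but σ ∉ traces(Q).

ab

P's transition system — 3 states:
  s0 = a.(0\{a,c} + (0 + 0) + b.(0 + 0)) | --a--▸ s1
  s1 = 0\{a,c} + (0 + 0) + b.(0 + 0) | --b--▸ s2
  s2 = 0 + 0 | stopped
Q's transition system — 2 states:
  t0 = a.(0\{a,c} + (0 + 0) + (0 + 0)) | --a--▸ t1
  t1 = 0\{a,c} + (0 + 0) + (0 + 0) | stopped
Executing ab from P (initial set {s0}):
  after a @ step 1: {s1}
  after b @ step 2: {s2}
  ✓ P
Executing ab from Q (initial set {t0}):
  after a @ step 1: {t1}
  after b @ step 2: no successor for Q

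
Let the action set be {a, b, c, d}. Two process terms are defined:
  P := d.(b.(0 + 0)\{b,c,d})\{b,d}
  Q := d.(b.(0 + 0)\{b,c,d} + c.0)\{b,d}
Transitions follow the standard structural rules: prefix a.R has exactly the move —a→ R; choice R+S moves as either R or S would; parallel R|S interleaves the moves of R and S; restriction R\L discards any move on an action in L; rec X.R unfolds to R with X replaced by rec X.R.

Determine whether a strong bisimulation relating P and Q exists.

P ≁ Q

P's transition system — 2 states:
  p0 = d.(b.(0 + 0)\{b,c,d})\{b,d} :: -d-> p1
  p1 = (b.(0 + 0)\{b,c,d})\{b,d} :: ∅
Q's transition system — 3 states:
  q0 = d.(b.(0 + 0)\{b,c,d} + c.0)\{b,d} :: -d-> q1
  q1 = (b.(0 + 0)\{b,c,d} + c.0)\{b,d} :: -c-> q2
  q2 = 0\{b,d} :: ∅
Partition-refinement fixed point:
  B0 = {p0}
  B1 = {p1, q2}
  B2 = {q0}
  B3 = {q1}
p0 ∈ B0, q0 ∈ B2 → different blocks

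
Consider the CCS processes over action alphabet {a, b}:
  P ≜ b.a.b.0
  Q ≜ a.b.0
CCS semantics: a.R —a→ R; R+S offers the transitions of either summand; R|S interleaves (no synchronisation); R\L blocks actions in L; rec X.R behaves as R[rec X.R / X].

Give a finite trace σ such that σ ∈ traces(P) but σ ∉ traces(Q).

P's transition system — 4 states:
  s0 = b.a.b.0 | --b--▸ s1
  s1 = a.b.0 | --a--▸ s2
  s2 = b.0 | --b--▸ s3
  s3 = 0 | stopped
Q's transition system — 3 states:
  t0 = a.b.0 | --a--▸ t1
  t1 = b.0 | --b--▸ t2
  t2 = 0 | stopped
Trace ⟨b⟩ through P, begin at {s0}:
  after b @ step 1: {s1}
  ✓ P
Trace ⟨b⟩ through Q, begin at {t0}:
  after b @ step 1: no successor for Q

b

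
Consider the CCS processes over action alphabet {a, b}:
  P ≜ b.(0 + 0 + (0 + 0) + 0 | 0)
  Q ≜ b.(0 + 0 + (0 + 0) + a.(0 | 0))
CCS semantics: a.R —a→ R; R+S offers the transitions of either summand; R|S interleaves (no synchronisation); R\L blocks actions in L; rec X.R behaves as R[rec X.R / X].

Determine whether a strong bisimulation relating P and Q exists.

not bisimilar

LTS(P): 2 reachable states
  s0 = b.(0 + 0 + (0 + 0) + 0 | 0) | =b=> s1
  s1 = 0 + 0 + (0 + 0) + 0 | 0 | ·
LTS(Q): 3 reachable states
  t0 = b.(0 + 0 + (0 + 0) + a.(0 | 0)) | =b=> t1
  t1 = 0 + 0 + (0 + 0) + a.(0 | 0) | =a=> t2
  t2 = 0 | 0 | ·
Bisimilarity quotient blocks:
  B0 = {s0}
  B1 = {s1, t2}
  B2 = {t0}
  B3 = {t1}
s0 ∈ B0, t0 ∈ B2 → different blocks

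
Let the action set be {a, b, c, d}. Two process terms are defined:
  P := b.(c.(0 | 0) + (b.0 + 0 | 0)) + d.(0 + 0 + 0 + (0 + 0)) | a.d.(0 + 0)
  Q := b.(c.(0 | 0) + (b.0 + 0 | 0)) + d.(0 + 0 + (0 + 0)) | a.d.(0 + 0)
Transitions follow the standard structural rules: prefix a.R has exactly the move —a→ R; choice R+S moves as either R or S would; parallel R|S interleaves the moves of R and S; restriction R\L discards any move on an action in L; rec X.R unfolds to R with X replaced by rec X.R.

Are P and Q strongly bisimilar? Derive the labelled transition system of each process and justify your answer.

LTS(P): 9 reachable states
  p0 = b.(c.(0 | 0) + (b.0 + 0 | 0)) + d.(0 + 0 + 0 + (0 + 0)) | a.d.(0 + 0) ⊢ --a--▸ p1, --b--▸ p2, --d--▸ p3
  p1 = d.(0 + 0 + 0 + (0 + 0)) | d.(0 + 0) ⊢ --d--▸ p4, --d--▸ p5
  p2 = c.(0 | 0) + (b.0 + 0 | 0) ⊢ --b--▸ p6, --c--▸ p7
  p3 = (0 + 0 + 0 + (0 + 0)) | a.d.(0 + 0) ⊢ --a--▸ p4
  p4 = (0 + 0 + 0 + (0 + 0)) | d.(0 + 0) ⊢ --d--▸ p8
  p5 = d.(0 + 0 + 0 + (0 + 0)) | (0 + 0) ⊢ --d--▸ p8
  p6 = 0 ⊢ deadlocked
  p7 = 0 | 0 ⊢ deadlocked
  p8 = (0 + 0 + 0 + (0 + 0)) | (0 + 0) ⊢ deadlocked
LTS(Q): 9 reachable states
  q0 = b.(c.(0 | 0) + (b.0 + 0 | 0)) + d.(0 + 0 + (0 + 0)) | a.d.(0 + 0) ⊢ --a--▸ q1, --b--▸ q2, --d--▸ q3
  q1 = d.(0 + 0 + (0 + 0)) | d.(0 + 0) ⊢ --d--▸ q4, --d--▸ q5
  q2 = c.(0 | 0) + (b.0 + 0 | 0) ⊢ --b--▸ q6, --c--▸ q7
  q3 = (0 + 0 + (0 + 0)) | a.d.(0 + 0) ⊢ --a--▸ q4
  q4 = (0 + 0 + (0 + 0)) | d.(0 + 0) ⊢ --d--▸ q8
  q5 = d.(0 + 0 + (0 + 0)) | (0 + 0) ⊢ --d--▸ q8
  q6 = 0 ⊢ deadlocked
  q7 = 0 | 0 ⊢ deadlocked
  q8 = (0 + 0 + (0 + 0)) | (0 + 0) ⊢ deadlocked
Bisimilarity quotient blocks:
  B0 = {p0, q0}
  B1 = {p3, q3}
  B2 = {p4, p5, q4, q5}
  B3 = {p6, p7, p8, q6, q7, q8}
  B4 = {p1, q1}
  B5 = {p2, q2}
p0 ∈ B0, q0 ∈ B0 → same block

YES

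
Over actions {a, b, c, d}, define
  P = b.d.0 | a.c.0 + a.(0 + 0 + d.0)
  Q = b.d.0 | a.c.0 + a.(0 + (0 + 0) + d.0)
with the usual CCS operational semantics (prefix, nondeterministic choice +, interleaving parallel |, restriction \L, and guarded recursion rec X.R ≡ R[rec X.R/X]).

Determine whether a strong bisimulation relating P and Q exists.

P ~ Q

P's transition system — 11 states:
  u0 = b.d.0 | a.c.0 + a.(0 + 0 + d.0) | ··a··> u1, ··a··> u2, ··b··> u3
  u1 = 0 + 0 + d.0 | ··d··> u4
  u2 = b.d.0 | c.0 | ··b··> u5, ··c··> u6
  u3 = d.0 | a.c.0 | ··a··> u5, ··d··> u7
  u4 = 0 | (no moves)
  u5 = d.0 | c.0 | ··c··> u8, ··d··> u9
  u6 = b.d.0 | 0 | ··b··> u8
  u7 = 0 | a.c.0 | ··a··> u9
  u8 = d.0 | 0 | ··d··> u10
  u9 = 0 | c.0 | ··c··> u10
  u10 = 0 | 0 | (no moves)
Q's transition system — 11 states:
  v0 = b.d.0 | a.c.0 + a.(0 + (0 + 0) + d.0) | ··a··> v1, ··a··> v2, ··b··> v3
  v1 = 0 + (0 + 0) + d.0 | ··d··> v4
  v2 = b.d.0 | c.0 | ··b··> v5, ··c··> v6
  v3 = d.0 | a.c.0 | ··a··> v5, ··d··> v7
  v4 = 0 | (no moves)
  v5 = d.0 | c.0 | ··c··> v8, ··d··> v9
  v6 = b.d.0 | 0 | ··b··> v8
  v7 = 0 | a.c.0 | ··a··> v9
  v8 = d.0 | 0 | ··d··> v10
  v9 = 0 | c.0 | ··c··> v10
  v10 = 0 | 0 | (no moves)
Partition-refinement fixed point:
  B0 = {u0, v0}
  B1 = {u2, v2}
  B2 = {u6, v6}
  B3 = {u1, u8, v1, v8}
  B4 = {u10, u4, v10, v4}
  B5 = {u5, v5}
  B6 = {u9, v9}
  B7 = {u3, v3}
  B8 = {u7, v7}
u0 ∈ B0, v0 ∈ B0 → same block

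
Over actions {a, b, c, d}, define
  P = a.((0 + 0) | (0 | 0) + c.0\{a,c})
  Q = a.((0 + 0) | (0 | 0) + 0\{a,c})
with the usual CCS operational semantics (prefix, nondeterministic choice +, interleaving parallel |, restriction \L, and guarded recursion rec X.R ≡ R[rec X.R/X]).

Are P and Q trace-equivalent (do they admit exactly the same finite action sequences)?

trace-distinct — witness ⟨ac⟩

LTS(P): 3 reachable states
  p0 = a.((0 + 0) | (0 | 0) + c.0\{a,c}) ⊢ =a=> p1
  p1 = (0 + 0) | (0 | 0) + c.0\{a,c} ⊢ =c=> p2
  p2 = 0\{a,c} ⊢ deadlocked
LTS(Q): 2 reachable states
  q0 = a.((0 + 0) | (0 | 0) + 0\{a,c}) ⊢ =a=> q1
  q1 = (0 + 0) | (0 | 0) + 0\{a,c} ⊢ deadlocked
Run σ = ⟨ac⟩ on P: start {p0}
  [1] a ⇒ {p1}
  [2] c ⇒ {p2}
  P completes σ.
Run σ = ⟨ac⟩ on Q: start {q0}
  [1] a ⇒ {q1}
  [2] c ⇒ ∅ (Q stuck)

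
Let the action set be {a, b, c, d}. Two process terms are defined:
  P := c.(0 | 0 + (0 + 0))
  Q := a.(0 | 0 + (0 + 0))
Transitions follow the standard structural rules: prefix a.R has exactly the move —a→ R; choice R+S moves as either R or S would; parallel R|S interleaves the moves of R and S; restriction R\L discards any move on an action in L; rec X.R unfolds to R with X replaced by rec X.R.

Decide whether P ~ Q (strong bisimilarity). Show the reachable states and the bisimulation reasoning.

P's transition system — 2 states:
  p0 = c.(0 | 0 + (0 + 0)) → --c--▸ p1
  p1 = 0 | 0 + (0 + 0) → (no moves)
Q's transition system — 2 states:
  q0 = a.(0 | 0 + (0 + 0)) → --a--▸ q1
  q1 = 0 | 0 + (0 + 0) → (no moves)
Bisimilarity quotient blocks:
  B0 = {p0}
  B1 = {p1, q1}
  B2 = {q0}
p0 ∈ B0, q0 ∈ B2 → different blocks

NO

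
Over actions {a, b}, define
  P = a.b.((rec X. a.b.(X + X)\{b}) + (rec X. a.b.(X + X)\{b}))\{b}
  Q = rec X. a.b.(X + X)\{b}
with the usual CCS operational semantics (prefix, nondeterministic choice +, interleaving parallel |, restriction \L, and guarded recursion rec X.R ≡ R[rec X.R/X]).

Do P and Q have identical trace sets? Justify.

P's transition system — 4 states:
  p0 = a.b.((rec X. a.b.(X + X)\{b}) + (rec X. a.b.(X + X)\{b}))\{b} → —a→ p1
  p1 = b.((rec X. a.b.(X + X)\{b}) + (rec X. a.b.(X + X)\{b}))\{b} → —b→ p2
  p2 = ((rec X. a.b.(X + X)\{b}) + (rec X. a.b.(X + X)\{b}))\{b} → —a→ p3
  p3 = (b.((rec X. a.b.(X + X)\{b}) + (rec X. a.b.(X + X)\{b}))\{b})\{b} → deadlocked
Q's transition system — 4 states:
  q0 = rec X. a.b.(X + X)\{b} → —a→ q1
  q1 = b.((rec X. a.b.(X + X)\{b}) + (rec X. a.b.(X + X)\{b}))\{b} → —b→ q2
  q2 = ((rec X. a.b.(X + X)\{b}) + (rec X. a.b.(X + X)\{b}))\{b} → —a→ q3
  q3 = (b.((rec X. a.b.(X + X)\{b}) + (rec X. a.b.(X + X)\{b}))\{b})\{b} → deadlocked
Partition-refinement fixed point:
  B0 = {p0, q0}
  B1 = {p1, q1}
  B2 = {p2, q2}
  B3 = {p3, q3}
p0 ∈ B0, q0 ∈ B0 → same block
Bisimilar ⇒ trace-equivalent.

traces(P) = traces(Q)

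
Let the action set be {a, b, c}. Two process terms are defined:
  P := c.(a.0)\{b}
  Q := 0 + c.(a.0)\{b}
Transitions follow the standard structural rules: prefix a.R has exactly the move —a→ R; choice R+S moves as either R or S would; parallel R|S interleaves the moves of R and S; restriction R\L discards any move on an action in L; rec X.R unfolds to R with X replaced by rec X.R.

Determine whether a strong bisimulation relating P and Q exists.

LTS(P): 3 reachable states
  s0 = c.(a.0)\{b} has moves —c→ s1
  s1 = (a.0)\{b} has moves —a→ s2
  s2 = 0\{b} has moves ∅
LTS(Q): 3 reachable states
  t0 = 0 + c.(a.0)\{b} has moves —c→ t1
  t1 = (a.0)\{b} has moves —a→ t2
  t2 = 0\{b} has moves ∅
Bisimilarity quotient blocks:
  B0 = {s0, t0}
  B1 = {s1, t1}
  B2 = {s2, t2}
s0 ∈ B0, t0 ∈ B0 → same block

bisimilar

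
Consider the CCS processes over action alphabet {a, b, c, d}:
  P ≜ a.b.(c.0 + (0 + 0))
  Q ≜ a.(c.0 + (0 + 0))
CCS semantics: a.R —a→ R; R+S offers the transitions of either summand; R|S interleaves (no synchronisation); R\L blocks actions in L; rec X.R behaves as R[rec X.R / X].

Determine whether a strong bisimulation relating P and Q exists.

NO

P's transition system — 4 states:
  p0 = a.b.(c.0 + (0 + 0)) :: =a=> p1
  p1 = b.(c.0 + (0 + 0)) :: =b=> p2
  p2 = c.0 + (0 + 0) :: =c=> p3
  p3 = 0 :: deadlocked
Q's transition system — 3 states:
  q0 = a.(c.0 + (0 + 0)) :: =a=> q1
  q1 = c.0 + (0 + 0) :: =c=> q2
  q2 = 0 :: deadlocked
Partition-refinement fixed point:
  B0 = {p0}
  B1 = {p1}
  B2 = {p2, q1}
  B3 = {p3, q2}
  B4 = {q0}
p0 ∈ B0, q0 ∈ B4 → different blocks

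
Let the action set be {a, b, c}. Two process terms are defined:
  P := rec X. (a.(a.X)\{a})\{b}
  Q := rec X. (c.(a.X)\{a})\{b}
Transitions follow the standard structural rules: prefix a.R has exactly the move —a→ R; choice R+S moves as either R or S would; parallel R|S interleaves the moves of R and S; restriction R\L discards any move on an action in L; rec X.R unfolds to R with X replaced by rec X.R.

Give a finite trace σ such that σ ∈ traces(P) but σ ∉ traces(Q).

a

P's transition system — 2 states:
  u0 = rec X. (a.(a.X)\{a})\{b} ⊢ =a=> u1
  u1 = (a.(rec X. (a.(a.X)\{a})\{b}))\{a}\{b} ⊢ stopped
Q's transition system — 2 states:
  v0 = rec X. (c.(a.X)\{a})\{b} ⊢ =c=> v1
  v1 = (a.(rec X. (c.(a.X)\{a})\{b}))\{a}\{b} ⊢ stopped
Run σ = ⟨a⟩ on P: start {u0}
  after a @ step 1: {u1}
  ✓ P
Run σ = ⟨a⟩ on Q: start {v0}
  after a @ step 1: ∅  — Q cannot continue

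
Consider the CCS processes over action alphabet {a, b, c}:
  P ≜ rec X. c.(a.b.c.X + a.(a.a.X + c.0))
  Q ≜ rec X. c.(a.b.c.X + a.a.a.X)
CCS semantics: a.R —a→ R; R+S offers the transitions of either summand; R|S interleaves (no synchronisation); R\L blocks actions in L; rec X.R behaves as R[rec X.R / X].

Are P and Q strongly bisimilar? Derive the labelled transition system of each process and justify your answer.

NO

LTS(P): 7 reachable states
  s0 = rec X. c.(a.b.c.X + a.(a.a.X + c.0)) | —c→ s1
  s1 = a.b.c.(rec X. c.(a.b.c.X + a.(a.a.X + c.0))) + a.(a.a.(rec X. c.(a.b.c.X + a.(a.a.X + c.0))) + c.0) | —a→ s2, —a→ s3
  s2 = a.a.(rec X. c.(a.b.c.X + a.(a.a.X + c.0))) + c.0 | —a→ s4, —c→ s5
  s3 = b.c.(rec X. c.(a.b.c.X + a.(a.a.X + c.0))) | —b→ s6
  s4 = a.(rec X. c.(a.b.c.X + a.(a.a.X + c.0))) | —a→ s0
  s5 = 0 | (no moves)
  s6 = c.(rec X. c.(a.b.c.X + a.(a.a.X + c.0))) | —c→ s0
LTS(Q): 6 reachable states
  t0 = rec X. c.(a.b.c.X + a.a.a.X) | —c→ t1
  t1 = a.b.c.(rec X. c.(a.b.c.X + a.a.a.X)) + a.a.a.(rec X. c.(a.b.c.X + a.a.a.X)) | —a→ t2, —a→ t3
  t2 = a.a.(rec X. c.(a.b.c.X + a.a.a.X)) | —a→ t4
  t3 = b.c.(rec X. c.(a.b.c.X + a.a.a.X)) | —b→ t5
  t4 = a.(rec X. c.(a.b.c.X + a.a.a.X)) | —a→ t0
  t5 = c.(rec X. c.(a.b.c.X + a.a.a.X)) | —c→ t0
Coarsest stable partition (strong bisimilarity classes):
  B0 = {s0}
  B1 = {s1}
  B2 = {s2}
  B3 = {s4}
  B4 = {s5}
  B5 = {s3}
  B6 = {s6}
  B7 = {t0}
  B8 = {t1}
  B9 = {t2}
  B10 = {t4}
  B11 = {t3}
  B12 = {t5}
s0 ∈ B0, t0 ∈ B7 → different blocks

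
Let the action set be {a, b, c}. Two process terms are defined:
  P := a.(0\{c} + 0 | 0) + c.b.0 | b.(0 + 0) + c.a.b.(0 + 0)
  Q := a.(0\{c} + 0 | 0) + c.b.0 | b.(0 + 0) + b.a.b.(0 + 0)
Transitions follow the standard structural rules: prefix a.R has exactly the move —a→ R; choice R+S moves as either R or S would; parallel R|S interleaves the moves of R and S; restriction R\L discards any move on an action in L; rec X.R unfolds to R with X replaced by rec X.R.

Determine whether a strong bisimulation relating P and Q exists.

Reachable graph of P (10 states):
  s0 = a.(0\{c} + 0 | 0) + c.b.0 | b.(0 + 0) + c.a.b.(0 + 0) → —a→ s1, —b→ s2, —c→ s3, —c→ s4
  s1 = 0\{c} + 0 | 0 → (no moves)
  s2 = c.b.0 | (0 + 0) → —c→ s5
  s3 = a.b.(0 + 0) → —a→ s6
  s4 = b.0 | b.(0 + 0) → —b→ s5, —b→ s7
  s5 = b.0 | (0 + 0) → —b→ s8
  s6 = b.(0 + 0) → —b→ s9
  s7 = 0 | b.(0 + 0) → —b→ s8
  s8 = 0 | (0 + 0) → (no moves)
  s9 = 0 + 0 → (no moves)
Reachable graph of Q (10 states):
  t0 = a.(0\{c} + 0 | 0) + c.b.0 | b.(0 + 0) + b.a.b.(0 + 0) → —a→ t1, —b→ t2, —b→ t3, —c→ t4
  t1 = 0\{c} + 0 | 0 → (no moves)
  t2 = a.b.(0 + 0) → —a→ t5
  t3 = c.b.0 | (0 + 0) → —c→ t6
  t4 = b.0 | b.(0 + 0) → —b→ t6, —b→ t7
  t5 = b.(0 + 0) → —b→ t8
  t6 = b.0 | (0 + 0) → —b→ t9
  t7 = 0 | b.(0 + 0) → —b→ t9
  t8 = 0 + 0 → (no moves)
  t9 = 0 | (0 + 0) → (no moves)
Coarsest stable partition (strong bisimilarity classes):
  B0 = {s0}
  B1 = {s2, t3}
  B2 = {s5, s6, s7, t5, t6, t7}
  B3 = {s1, s8, s9, t1, t8, t9}
  B4 = {s3, t2}
  B5 = {s4, t4}
  B6 = {t0}
s0 ∈ B0, t0 ∈ B6 → different blocks

not bisimilar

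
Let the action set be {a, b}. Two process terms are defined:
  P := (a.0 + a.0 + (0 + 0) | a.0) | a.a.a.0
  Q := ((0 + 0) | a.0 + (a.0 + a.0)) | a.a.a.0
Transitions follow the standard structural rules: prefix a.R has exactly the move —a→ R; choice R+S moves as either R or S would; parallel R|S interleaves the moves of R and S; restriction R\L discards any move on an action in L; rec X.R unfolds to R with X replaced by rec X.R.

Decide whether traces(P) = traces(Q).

P's transition system — 12 states:
  u0 = (a.0 + a.0 + (0 + 0) | a.0) | a.a.a.0 :: -a-> u1, -a-> u2, -a-> u3
  u1 = (0 + 0) | 0 | a.a.a.0 :: -a-> u4
  u2 = (a.0 + a.0 + (0 + 0) | a.0) | a.a.0 :: -a-> u4, -a-> u5, -a-> u6
  u3 = 0 | a.a.a.0 :: -a-> u6
  u4 = (0 + 0) | 0 | a.a.0 :: -a-> u7
  u5 = (a.0 + a.0 + (0 + 0) | a.0) | a.0 :: -a-> u7, -a-> u8, -a-> u9
  u6 = 0 | a.a.0 :: -a-> u9
  u7 = (0 + 0) | 0 | a.0 :: -a-> u10
  u8 = (a.0 + a.0 + (0 + 0) | a.0) | 0 :: -a-> u10, -a-> u11
  u9 = 0 | a.0 :: -a-> u11
  u10 = (0 + 0) | 0 | 0 :: (no moves)
  u11 = 0 | 0 :: (no moves)
Q's transition system — 12 states:
  v0 = ((0 + 0) | a.0 + (a.0 + a.0)) | a.a.a.0 :: -a-> v1, -a-> v2, -a-> v3
  v1 = ((0 + 0) | a.0 + (a.0 + a.0)) | a.a.0 :: -a-> v4, -a-> v5, -a-> v6
  v2 = (0 + 0) | 0 | a.a.a.0 :: -a-> v5
  v3 = 0 | a.a.a.0 :: -a-> v6
  v4 = ((0 + 0) | a.0 + (a.0 + a.0)) | a.0 :: -a-> v7, -a-> v8, -a-> v9
  v5 = (0 + 0) | 0 | a.a.0 :: -a-> v8
  v6 = 0 | a.a.0 :: -a-> v9
  v7 = ((0 + 0) | a.0 + (a.0 + a.0)) | 0 :: -a-> v10, -a-> v11
  v8 = (0 + 0) | 0 | a.0 :: -a-> v10
  v9 = 0 | a.0 :: -a-> v11
  v10 = (0 + 0) | 0 | 0 :: (no moves)
  v11 = 0 | 0 :: (no moves)
Partition-refinement fixed point:
  B0 = {u0, v0}
  B1 = {u1, u2, u3, v1, v2, v3}
  B2 = {u4, u5, u6, v4, v5, v6}
  B3 = {u7, u8, u9, v7, v8, v9}
  B4 = {u10, u11, v10, v11}
u0 ∈ B0, v0 ∈ B0 → same block
Bisimilar ⇒ trace-equivalent.

YES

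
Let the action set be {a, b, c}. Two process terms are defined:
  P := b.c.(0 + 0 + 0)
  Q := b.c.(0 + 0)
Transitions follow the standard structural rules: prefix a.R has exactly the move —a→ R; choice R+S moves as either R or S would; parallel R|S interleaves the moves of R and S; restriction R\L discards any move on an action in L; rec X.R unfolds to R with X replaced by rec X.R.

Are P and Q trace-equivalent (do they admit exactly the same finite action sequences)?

YES

LTS(P): 3 reachable states
  s0 = b.c.(0 + 0 + 0) has moves ··b··> s1
  s1 = c.(0 + 0 + 0) has moves ··c··> s2
  s2 = 0 + 0 + 0 has moves ·
LTS(Q): 3 reachable states
  t0 = b.c.(0 + 0) has moves ··b··> t1
  t1 = c.(0 + 0) has moves ··c··> t2
  t2 = 0 + 0 has moves ·
Bisimilarity quotient blocks:
  B0 = {s0, t0}
  B1 = {s1, t1}
  B2 = {s2, t2}
s0 ∈ B0, t0 ∈ B0 → same block
Bisimilar ⇒ trace-equivalent.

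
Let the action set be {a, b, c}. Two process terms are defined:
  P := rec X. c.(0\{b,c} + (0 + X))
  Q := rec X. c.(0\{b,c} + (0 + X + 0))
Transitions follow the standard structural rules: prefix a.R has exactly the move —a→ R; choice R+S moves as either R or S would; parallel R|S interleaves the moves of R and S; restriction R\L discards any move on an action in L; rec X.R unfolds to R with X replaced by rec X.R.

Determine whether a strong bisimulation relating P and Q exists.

P ~ Q

Reachable graph of P (2 states):
  m0 = rec X. c.(0\{b,c} + (0 + X)) → ··c··> m1
  m1 = 0\{b,c} + (0 + (rec X. c.(0\{b,c} + (0 + X)))) → ··c··> m1
Reachable graph of Q (2 states):
  n0 = rec X. c.(0\{b,c} + (0 + X + 0)) → ··c··> n1
  n1 = 0\{b,c} + (0 + (rec X. c.(0\{b,c} + (0 + X + 0))) + 0) → ··c··> n1
Bisimilarity quotient blocks:
  B0 = {m0, m1, n0, n1}
m0 ∈ B0, n0 ∈ B0 → same block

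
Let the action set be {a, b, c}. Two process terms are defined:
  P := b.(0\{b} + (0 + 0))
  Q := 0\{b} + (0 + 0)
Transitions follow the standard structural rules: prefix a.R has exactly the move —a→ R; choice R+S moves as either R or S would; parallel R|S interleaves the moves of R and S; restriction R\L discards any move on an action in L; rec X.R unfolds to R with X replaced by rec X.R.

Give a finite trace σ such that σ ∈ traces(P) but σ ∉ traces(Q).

b

LTS(P): 2 reachable states
  m0 = b.(0\{b} + (0 + 0)) has moves -b-> m1
  m1 = 0\{b} + (0 + 0) has moves ∅
LTS(Q): 1 reachable states
  n0 = 0\{b} + (0 + 0) has moves ∅
Trace ⟨b⟩ through P, begin at {m0}:
  step 1 (b): {m1}
  P completes σ.
Trace ⟨b⟩ through Q, begin at {n0}:
  step 1 (b): ∅  — Q cannot continue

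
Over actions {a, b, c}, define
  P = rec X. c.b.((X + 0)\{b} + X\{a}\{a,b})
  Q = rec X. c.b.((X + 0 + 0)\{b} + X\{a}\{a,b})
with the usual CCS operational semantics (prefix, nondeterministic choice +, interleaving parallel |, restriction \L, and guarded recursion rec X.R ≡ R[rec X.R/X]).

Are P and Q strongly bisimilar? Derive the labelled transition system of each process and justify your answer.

LTS(P): 5 reachable states
  s0 = rec X. c.b.((X + 0)\{b} + X\{a}\{a,b}) has moves —c→ s1
  s1 = b.(((rec X. c.b.((X + 0)\{b} + X\{a}\{a,b})) + 0)\{b} + (rec X. c.b.((X + 0)\{b} + X\{a}\{a,b}))\{a}\{a,b}) has moves —b→ s2
  s2 = ((rec X. c.b.((X + 0)\{b} + X\{a}\{a,b})) + 0)\{b} + (rec X. c.b.((X + 0)\{b} + X\{a}\{a,b}))\{a}\{a,b} has moves —c→ s3, —c→ s4
  s3 = (b.(((rec X. c.b.((X + 0)\{b} + X\{a}\{a,b})) + 0)\{b} + (rec X. c.b.((X + 0)\{b} + X\{a}\{a,b}))\{a}\{a,b}))\{a}\{a,b} has moves deadlocked
  s4 = (b.(((rec X. c.b.((X + 0)\{b} + X\{a}\{a,b})) + 0)\{b} + (rec X. c.b.((X + 0)\{b} + X\{a}\{a,b}))\{a}\{a,b}))\{b} has moves deadlocked
LTS(Q): 5 reachable states
  t0 = rec X. c.b.((X + 0 + 0)\{b} + X\{a}\{a,b}) has moves —c→ t1
  t1 = b.(((rec X. c.b.((X + 0 + 0)\{b} + X\{a}\{a,b})) + 0 + 0)\{b} + (rec X. c.b.((X + 0 + 0)\{b} + X\{a}\{a,b}))\{a}\{a,b}) has moves —b→ t2
  t2 = ((rec X. c.b.((X + 0 + 0)\{b} + X\{a}\{a,b})) + 0 + 0)\{b} + (rec X. c.b.((X + 0 + 0)\{b} + X\{a}\{a,b}))\{a}\{a,b} has moves —c→ t3, —c→ t4
  t3 = (b.(((rec X. c.b.((X + 0 + 0)\{b} + X\{a}\{a,b})) + 0 + 0)\{b} + (rec X. c.b.((X + 0 + 0)\{b} + X\{a}\{a,b}))\{a}\{a,b}))\{a}\{a,b} has moves deadlocked
  t4 = (b.(((rec X. c.b.((X + 0 + 0)\{b} + X\{a}\{a,b})) + 0 + 0)\{b} + (rec X. c.b.((X + 0 + 0)\{b} + X\{a}\{a,b}))\{a}\{a,b}))\{b} has moves deadlocked
Partition-refinement fixed point:
  B0 = {s0, t0}
  B1 = {s1, t1}
  B2 = {s2, t2}
  B3 = {s3, s4, t3, t4}
s0 ∈ B0, t0 ∈ B0 → same block

YES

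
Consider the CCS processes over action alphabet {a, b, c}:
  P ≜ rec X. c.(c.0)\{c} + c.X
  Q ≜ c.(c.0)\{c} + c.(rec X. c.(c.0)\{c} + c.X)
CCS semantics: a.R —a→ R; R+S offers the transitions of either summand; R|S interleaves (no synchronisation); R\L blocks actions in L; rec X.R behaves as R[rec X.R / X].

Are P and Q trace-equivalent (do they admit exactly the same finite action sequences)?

LTS(P): 2 reachable states
  m0 = rec X. c.(c.0)\{c} + c.X ⊢ --c--▸ m0, --c--▸ m1
  m1 = (c.0)\{c} ⊢ ·
LTS(Q): 3 reachable states
  n0 = c.(c.0)\{c} + c.(rec X. c.(c.0)\{c} + c.X) ⊢ --c--▸ n1, --c--▸ n2
  n1 = (c.0)\{c} ⊢ ·
  n2 = rec X. c.(c.0)\{c} + c.X ⊢ --c--▸ n1, --c--▸ n2
Partition-refinement fixed point:
  B0 = {m0, n0, n2}
  B1 = {m1, n1}
m0 ∈ B0, n0 ∈ B0 → same block
Bisimilar ⇒ trace-equivalent.

trace-equivalent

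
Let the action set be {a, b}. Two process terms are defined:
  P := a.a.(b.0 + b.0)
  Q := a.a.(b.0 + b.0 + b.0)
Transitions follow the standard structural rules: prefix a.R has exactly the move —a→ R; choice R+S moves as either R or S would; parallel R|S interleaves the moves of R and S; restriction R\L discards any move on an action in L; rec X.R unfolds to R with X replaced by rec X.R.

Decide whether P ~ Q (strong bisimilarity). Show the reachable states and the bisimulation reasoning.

Reachable graph of P (4 states):
  p0 = a.a.(b.0 + b.0) → —a→ p1
  p1 = a.(b.0 + b.0) → —a→ p2
  p2 = b.0 + b.0 → —b→ p3
  p3 = 0 → deadlocked
Reachable graph of Q (4 states):
  q0 = a.a.(b.0 + b.0 + b.0) → —a→ q1
  q1 = a.(b.0 + b.0 + b.0) → —a→ q2
  q2 = b.0 + b.0 + b.0 → —b→ q3
  q3 = 0 → deadlocked
Partition-refinement fixed point:
  B0 = {p0, q0}
  B1 = {p1, q1}
  B2 = {p2, q2}
  B3 = {p3, q3}
p0 ∈ B0, q0 ∈ B0 → same block

bisimilar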